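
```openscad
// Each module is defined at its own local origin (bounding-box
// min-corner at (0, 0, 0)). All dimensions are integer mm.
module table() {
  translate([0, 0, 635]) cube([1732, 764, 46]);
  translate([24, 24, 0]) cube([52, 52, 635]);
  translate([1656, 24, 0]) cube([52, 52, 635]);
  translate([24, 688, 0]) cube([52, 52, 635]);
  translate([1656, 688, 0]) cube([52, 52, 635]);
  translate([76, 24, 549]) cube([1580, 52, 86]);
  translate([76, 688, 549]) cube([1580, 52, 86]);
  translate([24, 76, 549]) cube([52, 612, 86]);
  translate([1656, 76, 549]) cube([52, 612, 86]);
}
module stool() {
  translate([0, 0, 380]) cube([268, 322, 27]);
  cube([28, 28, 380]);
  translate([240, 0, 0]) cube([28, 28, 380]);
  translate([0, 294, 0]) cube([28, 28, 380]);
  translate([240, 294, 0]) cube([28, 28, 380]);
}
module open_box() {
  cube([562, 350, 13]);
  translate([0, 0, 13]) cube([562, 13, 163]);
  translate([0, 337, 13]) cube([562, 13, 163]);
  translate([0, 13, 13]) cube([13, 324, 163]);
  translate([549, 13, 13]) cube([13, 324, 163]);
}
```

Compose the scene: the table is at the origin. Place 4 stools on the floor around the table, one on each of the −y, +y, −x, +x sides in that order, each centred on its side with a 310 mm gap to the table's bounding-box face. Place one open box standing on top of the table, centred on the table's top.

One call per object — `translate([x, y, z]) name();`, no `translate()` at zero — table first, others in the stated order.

table();
translate([732, -632, 0]) stool();
translate([732, 1074, 0]) stool();
translate([-578, 221, 0]) stool();
translate([2042, 221, 0]) stool();
translate([585, 207, 681]) open_box();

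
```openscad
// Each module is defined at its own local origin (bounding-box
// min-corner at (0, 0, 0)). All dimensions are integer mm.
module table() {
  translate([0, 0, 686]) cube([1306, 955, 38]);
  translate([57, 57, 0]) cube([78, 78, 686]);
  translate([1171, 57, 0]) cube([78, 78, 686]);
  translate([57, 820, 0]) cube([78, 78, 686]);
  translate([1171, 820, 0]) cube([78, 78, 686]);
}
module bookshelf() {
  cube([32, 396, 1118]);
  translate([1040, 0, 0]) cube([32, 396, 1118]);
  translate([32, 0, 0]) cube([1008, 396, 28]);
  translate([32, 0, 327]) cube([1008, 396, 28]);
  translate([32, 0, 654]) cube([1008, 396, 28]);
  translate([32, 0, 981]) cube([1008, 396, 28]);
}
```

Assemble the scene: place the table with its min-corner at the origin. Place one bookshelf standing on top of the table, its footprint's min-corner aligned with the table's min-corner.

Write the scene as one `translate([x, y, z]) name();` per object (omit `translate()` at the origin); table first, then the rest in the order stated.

table();
translate([0, 0, 724]) bookshelf();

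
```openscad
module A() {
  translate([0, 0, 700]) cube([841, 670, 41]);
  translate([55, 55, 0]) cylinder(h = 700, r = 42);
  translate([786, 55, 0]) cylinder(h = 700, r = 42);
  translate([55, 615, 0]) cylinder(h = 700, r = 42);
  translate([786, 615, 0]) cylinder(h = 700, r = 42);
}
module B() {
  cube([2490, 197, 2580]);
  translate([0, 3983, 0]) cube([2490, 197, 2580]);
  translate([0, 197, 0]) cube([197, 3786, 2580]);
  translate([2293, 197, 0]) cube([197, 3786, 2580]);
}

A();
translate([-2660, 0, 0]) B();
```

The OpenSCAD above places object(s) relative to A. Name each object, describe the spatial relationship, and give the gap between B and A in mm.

A is a table. B is a house frame. The house frame is on the floor beside the table on its −x side. The gap between the house frame and the table is 170 mm.

The house frame's nearest face is 170 mm from the table's −x face.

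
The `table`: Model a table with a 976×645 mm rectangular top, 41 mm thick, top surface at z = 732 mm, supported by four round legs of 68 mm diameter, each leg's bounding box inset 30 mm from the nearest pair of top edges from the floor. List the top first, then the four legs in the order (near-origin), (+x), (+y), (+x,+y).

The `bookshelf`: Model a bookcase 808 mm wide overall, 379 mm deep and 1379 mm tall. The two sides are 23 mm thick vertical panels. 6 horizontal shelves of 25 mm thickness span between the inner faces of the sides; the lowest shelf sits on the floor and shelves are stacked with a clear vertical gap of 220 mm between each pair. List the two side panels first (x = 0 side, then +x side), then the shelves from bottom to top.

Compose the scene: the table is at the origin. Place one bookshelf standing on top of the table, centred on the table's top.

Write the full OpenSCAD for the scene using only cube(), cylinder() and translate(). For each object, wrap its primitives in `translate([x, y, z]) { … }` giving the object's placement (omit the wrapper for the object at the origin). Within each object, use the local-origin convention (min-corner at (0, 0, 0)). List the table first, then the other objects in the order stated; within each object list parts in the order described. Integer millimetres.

translate([0, 0, 691]) cube([976, 645, 41]);
translate([64, 64, 0]) cylinder(h = 691, r = 34);
translate([912, 64, 0]) cylinder(h = 691, r = 34);
translate([64, 581, 0]) cylinder(h = 691, r = 34);
translate([912, 581, 0]) cylinder(h = 691, r = 34);
translate([84, 133, 732]) {
  cube([23, 379, 1379]);
  translate([785, 0, 0]) cube([23, 379, 1379]);
  translate([23, 0, 0]) cube([762, 379, 25]);
  translate([23, 0, 245]) cube([762, 379, 25]);
  translate([23, 0, 490]) cube([762, 379, 25]);
  translate([23, 0, 735]) cube([762, 379, 25]);
  translate([23, 0, 980]) cube([762, 379, 25]);
  translate([23, 0, 1225]) cube([762, 379, 25]);
}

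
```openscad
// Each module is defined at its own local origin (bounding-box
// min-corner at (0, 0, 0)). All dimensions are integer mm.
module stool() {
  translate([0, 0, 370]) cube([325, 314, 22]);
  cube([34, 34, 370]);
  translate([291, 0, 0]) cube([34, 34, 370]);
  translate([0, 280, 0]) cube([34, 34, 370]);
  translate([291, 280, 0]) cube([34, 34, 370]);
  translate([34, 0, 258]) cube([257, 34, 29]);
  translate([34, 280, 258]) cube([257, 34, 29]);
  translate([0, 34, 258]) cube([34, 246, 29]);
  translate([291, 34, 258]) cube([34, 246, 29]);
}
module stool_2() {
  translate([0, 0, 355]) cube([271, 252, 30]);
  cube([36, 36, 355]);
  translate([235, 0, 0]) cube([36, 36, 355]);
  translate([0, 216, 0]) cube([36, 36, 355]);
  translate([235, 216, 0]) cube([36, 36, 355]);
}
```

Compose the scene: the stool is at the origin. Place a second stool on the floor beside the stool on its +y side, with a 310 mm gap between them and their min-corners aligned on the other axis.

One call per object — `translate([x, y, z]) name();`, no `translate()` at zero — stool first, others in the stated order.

stool();
translate([0, 624, 0]) stool_2();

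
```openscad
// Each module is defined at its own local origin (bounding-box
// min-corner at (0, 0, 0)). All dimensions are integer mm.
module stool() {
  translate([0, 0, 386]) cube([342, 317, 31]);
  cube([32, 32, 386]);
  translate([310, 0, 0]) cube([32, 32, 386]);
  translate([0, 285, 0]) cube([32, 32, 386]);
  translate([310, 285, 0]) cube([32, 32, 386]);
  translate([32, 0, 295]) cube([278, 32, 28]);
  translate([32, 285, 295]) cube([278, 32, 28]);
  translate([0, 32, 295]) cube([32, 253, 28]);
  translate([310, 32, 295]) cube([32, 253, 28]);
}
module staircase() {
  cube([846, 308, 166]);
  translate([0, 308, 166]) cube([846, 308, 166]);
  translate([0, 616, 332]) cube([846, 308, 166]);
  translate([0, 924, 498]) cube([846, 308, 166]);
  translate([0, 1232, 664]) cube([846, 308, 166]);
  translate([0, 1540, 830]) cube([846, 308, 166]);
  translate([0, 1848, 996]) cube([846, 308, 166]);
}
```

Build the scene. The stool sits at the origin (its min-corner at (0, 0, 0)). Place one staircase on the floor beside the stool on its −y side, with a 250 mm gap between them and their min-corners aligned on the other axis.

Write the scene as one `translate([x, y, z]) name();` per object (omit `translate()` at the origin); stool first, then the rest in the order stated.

stool();
translate([0, -2406, 0]) staircase();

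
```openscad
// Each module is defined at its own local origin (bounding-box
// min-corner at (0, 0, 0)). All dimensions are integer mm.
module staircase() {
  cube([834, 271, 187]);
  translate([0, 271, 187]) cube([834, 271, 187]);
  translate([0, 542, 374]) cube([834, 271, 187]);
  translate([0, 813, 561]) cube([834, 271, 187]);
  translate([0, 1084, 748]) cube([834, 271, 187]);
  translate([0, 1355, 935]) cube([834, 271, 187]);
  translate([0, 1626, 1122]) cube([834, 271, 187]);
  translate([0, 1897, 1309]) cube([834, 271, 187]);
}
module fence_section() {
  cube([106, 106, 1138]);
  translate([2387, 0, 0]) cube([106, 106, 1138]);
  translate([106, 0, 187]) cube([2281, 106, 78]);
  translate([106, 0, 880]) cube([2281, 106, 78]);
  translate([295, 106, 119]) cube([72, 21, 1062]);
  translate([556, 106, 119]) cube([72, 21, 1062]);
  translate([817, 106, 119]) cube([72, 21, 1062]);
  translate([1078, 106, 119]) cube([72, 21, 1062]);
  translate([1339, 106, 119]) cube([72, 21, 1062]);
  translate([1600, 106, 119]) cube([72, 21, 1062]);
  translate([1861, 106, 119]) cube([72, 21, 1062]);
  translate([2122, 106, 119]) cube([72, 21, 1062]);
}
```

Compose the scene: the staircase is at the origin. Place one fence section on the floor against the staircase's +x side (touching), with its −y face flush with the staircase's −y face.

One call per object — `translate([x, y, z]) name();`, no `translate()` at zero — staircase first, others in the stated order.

staircase();
translate([834, 0, 0]) fence_section();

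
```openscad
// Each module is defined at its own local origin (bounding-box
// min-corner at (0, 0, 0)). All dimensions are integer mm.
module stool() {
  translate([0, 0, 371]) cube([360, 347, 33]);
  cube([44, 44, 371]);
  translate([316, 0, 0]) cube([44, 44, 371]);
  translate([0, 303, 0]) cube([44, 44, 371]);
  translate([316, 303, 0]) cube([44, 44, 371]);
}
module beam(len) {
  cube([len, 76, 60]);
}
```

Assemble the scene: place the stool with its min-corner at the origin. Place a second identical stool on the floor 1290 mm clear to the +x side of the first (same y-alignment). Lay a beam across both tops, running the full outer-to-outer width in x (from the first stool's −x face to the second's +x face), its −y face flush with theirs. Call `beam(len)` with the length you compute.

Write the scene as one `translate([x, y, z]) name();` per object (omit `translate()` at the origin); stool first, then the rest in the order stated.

stool();
translate([1650, 0, 0]) stool();
translate([0, 0, 404]) beam(2010);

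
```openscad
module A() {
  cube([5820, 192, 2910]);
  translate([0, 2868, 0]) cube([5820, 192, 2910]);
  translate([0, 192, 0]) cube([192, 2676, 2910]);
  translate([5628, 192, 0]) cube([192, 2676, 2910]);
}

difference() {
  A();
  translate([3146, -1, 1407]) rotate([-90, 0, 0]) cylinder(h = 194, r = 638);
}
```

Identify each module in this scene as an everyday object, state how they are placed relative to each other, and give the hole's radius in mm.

The subtracted cylinder has r = 638 mm.

A is a house frame. The house frame has a circular hole through its front wall. The hole's radius is 638 mm.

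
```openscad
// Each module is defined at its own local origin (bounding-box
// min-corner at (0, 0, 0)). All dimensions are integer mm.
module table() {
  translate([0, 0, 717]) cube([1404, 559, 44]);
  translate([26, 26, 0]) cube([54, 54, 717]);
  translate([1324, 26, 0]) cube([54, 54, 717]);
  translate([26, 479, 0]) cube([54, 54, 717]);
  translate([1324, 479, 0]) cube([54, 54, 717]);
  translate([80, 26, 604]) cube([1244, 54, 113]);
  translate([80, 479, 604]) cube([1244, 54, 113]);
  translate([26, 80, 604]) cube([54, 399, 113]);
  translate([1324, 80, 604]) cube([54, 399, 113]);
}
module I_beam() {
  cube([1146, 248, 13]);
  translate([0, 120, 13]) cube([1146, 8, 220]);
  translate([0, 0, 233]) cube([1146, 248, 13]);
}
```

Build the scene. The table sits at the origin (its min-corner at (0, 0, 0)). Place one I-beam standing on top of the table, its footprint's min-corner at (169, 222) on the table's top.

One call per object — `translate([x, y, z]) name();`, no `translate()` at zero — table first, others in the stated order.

table();
translate([169, 222, 761]) I_beam();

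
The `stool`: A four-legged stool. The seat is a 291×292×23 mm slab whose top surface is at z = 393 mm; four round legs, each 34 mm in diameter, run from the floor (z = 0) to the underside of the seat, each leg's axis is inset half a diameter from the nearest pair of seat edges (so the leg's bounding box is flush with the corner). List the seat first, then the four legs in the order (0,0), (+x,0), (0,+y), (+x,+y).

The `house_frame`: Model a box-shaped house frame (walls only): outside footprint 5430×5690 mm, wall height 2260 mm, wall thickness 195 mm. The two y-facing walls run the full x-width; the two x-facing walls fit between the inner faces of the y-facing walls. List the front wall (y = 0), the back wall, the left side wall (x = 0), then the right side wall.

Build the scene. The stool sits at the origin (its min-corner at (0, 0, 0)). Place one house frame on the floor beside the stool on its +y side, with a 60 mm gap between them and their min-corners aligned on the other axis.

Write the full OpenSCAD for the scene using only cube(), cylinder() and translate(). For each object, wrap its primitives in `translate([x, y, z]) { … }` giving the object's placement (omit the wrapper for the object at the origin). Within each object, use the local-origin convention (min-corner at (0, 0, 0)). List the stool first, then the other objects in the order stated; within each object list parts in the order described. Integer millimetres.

translate([0, 0, 370]) cube([291, 292, 23]);
translate([17, 17, 0]) cylinder(h = 370, r = 17);
translate([274, 17, 0]) cylinder(h = 370, r = 17);
translate([17, 275, 0]) cylinder(h = 370, r = 17);
translate([274, 275, 0]) cylinder(h = 370, r = 17);
translate([0, 352, 0]) {
  cube([5430, 195, 2260]);
  translate([0, 5495, 0]) cube([5430, 195, 2260]);
  translate([0, 195, 0]) cube([195, 5300, 2260]);
  translate([5235, 195, 0]) cube([195, 5300, 2260]);
}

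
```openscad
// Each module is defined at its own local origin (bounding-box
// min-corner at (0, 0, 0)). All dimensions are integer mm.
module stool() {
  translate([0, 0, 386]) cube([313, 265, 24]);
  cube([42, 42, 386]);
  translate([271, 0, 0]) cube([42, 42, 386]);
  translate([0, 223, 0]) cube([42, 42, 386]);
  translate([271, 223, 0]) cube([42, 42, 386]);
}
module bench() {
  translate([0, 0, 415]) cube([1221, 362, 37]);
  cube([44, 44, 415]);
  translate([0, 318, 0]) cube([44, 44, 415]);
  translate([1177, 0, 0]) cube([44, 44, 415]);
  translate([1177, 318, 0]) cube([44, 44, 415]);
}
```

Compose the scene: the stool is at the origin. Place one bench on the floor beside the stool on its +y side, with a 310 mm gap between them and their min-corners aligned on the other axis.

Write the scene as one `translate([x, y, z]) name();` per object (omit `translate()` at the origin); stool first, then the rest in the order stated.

stool();
translate([0, 575, 0]) bench();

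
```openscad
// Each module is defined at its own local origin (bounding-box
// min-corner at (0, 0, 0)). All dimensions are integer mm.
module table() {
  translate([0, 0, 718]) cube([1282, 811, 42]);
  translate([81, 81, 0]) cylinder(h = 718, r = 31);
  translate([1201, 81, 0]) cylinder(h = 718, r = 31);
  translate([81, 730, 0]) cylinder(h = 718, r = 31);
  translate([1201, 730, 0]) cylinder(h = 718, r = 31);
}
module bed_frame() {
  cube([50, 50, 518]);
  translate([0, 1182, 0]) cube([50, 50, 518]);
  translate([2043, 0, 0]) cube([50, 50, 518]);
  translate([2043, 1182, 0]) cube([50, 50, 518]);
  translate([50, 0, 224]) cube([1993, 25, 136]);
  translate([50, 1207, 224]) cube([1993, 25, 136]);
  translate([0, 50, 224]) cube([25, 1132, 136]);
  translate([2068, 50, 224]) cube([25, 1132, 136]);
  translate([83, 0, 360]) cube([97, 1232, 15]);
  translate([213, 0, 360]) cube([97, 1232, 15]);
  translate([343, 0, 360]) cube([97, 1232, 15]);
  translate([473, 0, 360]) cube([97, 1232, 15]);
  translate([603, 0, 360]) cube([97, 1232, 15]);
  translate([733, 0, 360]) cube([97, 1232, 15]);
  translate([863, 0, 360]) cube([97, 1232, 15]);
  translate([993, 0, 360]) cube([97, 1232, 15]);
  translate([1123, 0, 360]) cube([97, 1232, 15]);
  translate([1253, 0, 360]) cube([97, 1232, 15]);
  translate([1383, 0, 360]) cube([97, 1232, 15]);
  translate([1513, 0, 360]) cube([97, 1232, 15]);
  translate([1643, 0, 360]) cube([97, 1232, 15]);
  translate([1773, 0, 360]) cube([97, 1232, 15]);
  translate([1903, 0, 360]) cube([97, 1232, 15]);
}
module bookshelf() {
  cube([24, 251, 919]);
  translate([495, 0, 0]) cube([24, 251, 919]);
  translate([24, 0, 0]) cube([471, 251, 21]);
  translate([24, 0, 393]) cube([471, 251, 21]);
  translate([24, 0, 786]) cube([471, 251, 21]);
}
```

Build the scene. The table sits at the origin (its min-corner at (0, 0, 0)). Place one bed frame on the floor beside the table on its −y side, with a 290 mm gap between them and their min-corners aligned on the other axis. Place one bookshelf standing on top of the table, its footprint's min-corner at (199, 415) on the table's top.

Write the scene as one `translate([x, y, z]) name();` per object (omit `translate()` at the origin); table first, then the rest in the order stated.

table();
translate([0, -1522, 0]) bed_frame();
translate([199, 415, 760]) bookshelf();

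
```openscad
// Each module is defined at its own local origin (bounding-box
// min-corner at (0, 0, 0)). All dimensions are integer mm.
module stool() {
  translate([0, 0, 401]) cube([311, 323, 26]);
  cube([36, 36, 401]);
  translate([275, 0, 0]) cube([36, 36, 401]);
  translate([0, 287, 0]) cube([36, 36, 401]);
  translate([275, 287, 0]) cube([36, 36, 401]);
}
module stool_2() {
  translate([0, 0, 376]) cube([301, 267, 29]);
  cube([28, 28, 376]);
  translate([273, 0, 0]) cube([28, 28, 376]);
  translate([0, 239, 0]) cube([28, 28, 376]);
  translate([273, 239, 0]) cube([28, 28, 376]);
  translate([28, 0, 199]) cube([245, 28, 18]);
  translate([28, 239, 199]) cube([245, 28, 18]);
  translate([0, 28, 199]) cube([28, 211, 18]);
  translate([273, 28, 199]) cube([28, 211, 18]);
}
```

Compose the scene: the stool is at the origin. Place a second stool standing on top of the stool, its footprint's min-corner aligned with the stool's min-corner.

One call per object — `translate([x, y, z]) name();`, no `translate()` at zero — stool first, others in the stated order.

stool();
translate([0, 0, 427]) stool_2();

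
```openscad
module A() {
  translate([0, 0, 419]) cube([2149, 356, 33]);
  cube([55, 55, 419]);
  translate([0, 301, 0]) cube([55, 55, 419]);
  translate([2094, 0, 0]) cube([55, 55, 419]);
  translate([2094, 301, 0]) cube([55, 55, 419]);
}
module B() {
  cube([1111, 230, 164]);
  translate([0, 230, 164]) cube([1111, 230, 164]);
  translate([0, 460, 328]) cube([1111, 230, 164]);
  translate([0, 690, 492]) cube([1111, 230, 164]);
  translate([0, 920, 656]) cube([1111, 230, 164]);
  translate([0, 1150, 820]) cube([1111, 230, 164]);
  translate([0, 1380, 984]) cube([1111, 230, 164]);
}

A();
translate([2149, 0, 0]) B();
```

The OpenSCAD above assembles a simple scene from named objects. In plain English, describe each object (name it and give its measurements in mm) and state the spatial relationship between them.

A is a bench: a 2149×356 mm seat slab, 33 mm thick, top at z = 452 mm, on four 55×55 mm square legs flush with the seat corners and standing on z = 0.

B is a straight staircase of 7 solid steps. Each step is 1111 mm wide (x), 230 mm deep (y, the going) and 164 mm tall (the rise). The first step rests on the floor; each subsequent step sits one going further in +y and one rise higher in +z, directly behind and above the previous step with no overlap.

The staircase is against the bench's +x side, with their −y faces flush.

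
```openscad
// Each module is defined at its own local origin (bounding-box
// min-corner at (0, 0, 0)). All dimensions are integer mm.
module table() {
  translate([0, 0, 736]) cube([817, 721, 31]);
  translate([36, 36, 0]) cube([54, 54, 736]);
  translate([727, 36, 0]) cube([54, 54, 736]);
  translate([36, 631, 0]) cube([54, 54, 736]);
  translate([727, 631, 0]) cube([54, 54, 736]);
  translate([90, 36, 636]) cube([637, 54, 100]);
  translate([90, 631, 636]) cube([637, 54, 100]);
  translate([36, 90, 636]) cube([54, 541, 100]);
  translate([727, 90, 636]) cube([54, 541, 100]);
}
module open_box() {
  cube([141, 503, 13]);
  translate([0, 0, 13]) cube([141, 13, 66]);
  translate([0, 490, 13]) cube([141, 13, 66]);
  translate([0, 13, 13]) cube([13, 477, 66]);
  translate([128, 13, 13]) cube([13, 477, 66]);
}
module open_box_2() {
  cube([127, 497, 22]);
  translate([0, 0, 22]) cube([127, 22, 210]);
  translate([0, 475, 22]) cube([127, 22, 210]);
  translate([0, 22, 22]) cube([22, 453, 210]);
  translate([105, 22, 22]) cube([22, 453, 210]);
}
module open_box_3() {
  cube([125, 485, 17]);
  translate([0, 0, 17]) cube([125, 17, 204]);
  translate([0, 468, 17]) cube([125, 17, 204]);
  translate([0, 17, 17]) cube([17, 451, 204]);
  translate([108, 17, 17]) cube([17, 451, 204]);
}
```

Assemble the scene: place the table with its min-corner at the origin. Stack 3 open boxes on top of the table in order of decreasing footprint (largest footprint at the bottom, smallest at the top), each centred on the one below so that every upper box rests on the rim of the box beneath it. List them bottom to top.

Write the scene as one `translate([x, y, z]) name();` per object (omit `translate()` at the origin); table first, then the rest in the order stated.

table();
translate([338, 109, 767]) open_box();
translate([345, 112, 846]) open_box_2();
translate([346, 118, 1078]) open_box_3();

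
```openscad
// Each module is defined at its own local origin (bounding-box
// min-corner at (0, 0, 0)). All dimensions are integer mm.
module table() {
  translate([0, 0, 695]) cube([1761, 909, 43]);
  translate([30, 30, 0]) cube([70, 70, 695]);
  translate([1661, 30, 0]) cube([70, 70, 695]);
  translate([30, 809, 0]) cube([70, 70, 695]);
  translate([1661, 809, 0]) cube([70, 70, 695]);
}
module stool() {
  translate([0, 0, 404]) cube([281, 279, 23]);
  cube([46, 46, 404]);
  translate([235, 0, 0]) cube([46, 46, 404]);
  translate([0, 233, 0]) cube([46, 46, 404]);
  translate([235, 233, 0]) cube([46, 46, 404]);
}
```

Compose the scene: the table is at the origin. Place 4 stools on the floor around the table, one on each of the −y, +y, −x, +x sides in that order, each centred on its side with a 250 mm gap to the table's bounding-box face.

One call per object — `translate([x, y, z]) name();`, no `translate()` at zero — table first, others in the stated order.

table();
translate([740, -529, 0]) stool();
translate([740, 1159, 0]) stool();
translate([-531, 315, 0]) stool();
translate([2011, 315, 0]) stool();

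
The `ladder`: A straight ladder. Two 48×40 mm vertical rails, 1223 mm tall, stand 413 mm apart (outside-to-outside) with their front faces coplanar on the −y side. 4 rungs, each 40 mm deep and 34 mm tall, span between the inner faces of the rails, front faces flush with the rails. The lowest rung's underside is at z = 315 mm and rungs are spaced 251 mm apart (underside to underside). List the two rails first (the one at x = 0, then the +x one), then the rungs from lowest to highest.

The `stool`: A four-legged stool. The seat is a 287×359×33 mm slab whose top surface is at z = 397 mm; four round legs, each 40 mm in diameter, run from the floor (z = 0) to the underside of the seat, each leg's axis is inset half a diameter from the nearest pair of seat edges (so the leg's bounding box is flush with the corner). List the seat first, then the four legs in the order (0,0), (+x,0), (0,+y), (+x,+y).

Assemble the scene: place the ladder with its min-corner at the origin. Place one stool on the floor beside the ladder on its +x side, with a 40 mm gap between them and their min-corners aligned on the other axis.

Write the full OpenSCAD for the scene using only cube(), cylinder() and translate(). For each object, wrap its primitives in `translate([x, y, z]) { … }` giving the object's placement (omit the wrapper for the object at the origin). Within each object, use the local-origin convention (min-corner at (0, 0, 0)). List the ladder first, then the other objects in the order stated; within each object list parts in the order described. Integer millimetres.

cube([48, 40, 1223]);
translate([365, 0, 0]) cube([48, 40, 1223]);
translate([48, 0, 315]) cube([317, 40, 34]);
translate([48, 0, 566]) cube([317, 40, 34]);
translate([48, 0, 817]) cube([317, 40, 34]);
translate([48, 0, 1068]) cube([317, 40, 34]);
translate([453, 0, 0]) {
  translate([0, 0, 364]) cube([287, 359, 33]);
  translate([20, 20, 0]) cylinder(h = 364, r = 20);
  translate([267, 20, 0]) cylinder(h = 364, r = 20);
  translate([20, 339, 0]) cylinder(h = 364, r = 20);
  translate([267, 339, 0]) cylinder(h = 364, r = 20);
}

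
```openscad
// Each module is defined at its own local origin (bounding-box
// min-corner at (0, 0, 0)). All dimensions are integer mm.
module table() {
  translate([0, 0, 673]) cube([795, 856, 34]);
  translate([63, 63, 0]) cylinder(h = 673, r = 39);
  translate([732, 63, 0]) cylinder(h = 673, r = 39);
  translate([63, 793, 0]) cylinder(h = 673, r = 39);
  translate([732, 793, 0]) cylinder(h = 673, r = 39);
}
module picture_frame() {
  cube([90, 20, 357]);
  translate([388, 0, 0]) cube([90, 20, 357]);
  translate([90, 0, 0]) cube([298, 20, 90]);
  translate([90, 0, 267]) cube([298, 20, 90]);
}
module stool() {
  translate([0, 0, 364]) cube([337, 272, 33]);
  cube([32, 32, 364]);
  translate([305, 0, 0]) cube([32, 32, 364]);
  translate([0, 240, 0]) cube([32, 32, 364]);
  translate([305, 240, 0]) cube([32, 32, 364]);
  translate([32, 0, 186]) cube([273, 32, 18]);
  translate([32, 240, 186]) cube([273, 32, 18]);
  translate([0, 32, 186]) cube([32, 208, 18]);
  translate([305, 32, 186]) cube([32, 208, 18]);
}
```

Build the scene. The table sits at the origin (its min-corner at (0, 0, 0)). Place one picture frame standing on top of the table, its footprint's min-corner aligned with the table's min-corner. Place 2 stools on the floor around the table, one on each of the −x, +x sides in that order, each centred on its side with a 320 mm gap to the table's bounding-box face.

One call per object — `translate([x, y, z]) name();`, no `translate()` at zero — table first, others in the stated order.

table();
translate([0, 0, 707]) picture_frame();
translate([-657, 292, 0]) stool();
translate([1115, 292, 0]) stool();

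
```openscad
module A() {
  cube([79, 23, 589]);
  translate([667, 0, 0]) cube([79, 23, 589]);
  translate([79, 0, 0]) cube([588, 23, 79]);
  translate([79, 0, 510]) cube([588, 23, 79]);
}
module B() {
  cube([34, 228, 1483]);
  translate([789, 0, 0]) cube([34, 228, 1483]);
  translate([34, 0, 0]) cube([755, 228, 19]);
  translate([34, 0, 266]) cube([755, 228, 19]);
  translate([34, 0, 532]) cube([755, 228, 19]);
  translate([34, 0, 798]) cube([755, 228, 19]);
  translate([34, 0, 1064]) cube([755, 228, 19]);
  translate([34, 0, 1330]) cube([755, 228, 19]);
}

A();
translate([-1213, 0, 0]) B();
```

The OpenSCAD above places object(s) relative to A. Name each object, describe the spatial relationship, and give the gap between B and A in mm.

A is a picture frame. B is a bookshelf. The bookshelf is on the floor beside the picture frame on its −x side. The gap between the bookshelf and the picture frame is 390 mm.

The bookshelf's nearest face is 390 mm from the picture frame's −x face.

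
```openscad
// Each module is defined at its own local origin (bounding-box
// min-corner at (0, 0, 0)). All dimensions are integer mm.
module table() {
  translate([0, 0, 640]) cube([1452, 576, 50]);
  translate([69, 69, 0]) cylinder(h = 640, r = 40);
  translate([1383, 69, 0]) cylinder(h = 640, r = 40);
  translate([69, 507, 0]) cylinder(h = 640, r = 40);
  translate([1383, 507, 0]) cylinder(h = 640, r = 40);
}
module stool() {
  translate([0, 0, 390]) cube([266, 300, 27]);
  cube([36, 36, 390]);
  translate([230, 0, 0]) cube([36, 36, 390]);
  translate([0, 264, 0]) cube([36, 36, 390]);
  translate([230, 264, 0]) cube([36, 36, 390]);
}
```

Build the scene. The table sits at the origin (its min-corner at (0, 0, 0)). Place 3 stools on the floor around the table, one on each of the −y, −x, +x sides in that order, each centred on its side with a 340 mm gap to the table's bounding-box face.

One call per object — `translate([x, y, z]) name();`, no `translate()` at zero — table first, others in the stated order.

table();
translate([593, -640, 0]) stool();
translate([-606, 138, 0]) stool();
translate([1792, 138, 0]) stool();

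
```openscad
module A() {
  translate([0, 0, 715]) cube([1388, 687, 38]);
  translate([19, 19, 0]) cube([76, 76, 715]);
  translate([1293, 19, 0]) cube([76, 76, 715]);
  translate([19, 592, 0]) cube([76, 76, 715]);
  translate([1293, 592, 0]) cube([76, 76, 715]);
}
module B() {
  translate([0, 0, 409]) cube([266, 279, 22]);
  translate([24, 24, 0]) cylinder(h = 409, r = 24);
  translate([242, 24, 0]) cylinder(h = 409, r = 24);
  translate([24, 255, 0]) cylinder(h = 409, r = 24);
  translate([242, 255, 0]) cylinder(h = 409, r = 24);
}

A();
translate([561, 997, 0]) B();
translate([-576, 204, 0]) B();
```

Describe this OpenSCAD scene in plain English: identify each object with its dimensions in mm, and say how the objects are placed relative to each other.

A is a table: top 1388 mm (x) × 687 mm (y), 38 mm thick, upper face at z = 753 mm, on four 76×76 mm square legs, each inset 19 mm from the nearest pair of top edges, running from z = 0 to the bottom of the top.

B is a simple wooden stool: a rectangular seat 266 mm (x) by 279 mm (y), 22 mm thick, top face at z = 431 mm, on four round legs, each 48 mm in diameter. The legs rest on z = 0, each leg's axis is inset half a diameter from the nearest pair of seat edges (so the leg's bounding box is flush with the corner).

Two stools sit around the table at the +y, −x sides.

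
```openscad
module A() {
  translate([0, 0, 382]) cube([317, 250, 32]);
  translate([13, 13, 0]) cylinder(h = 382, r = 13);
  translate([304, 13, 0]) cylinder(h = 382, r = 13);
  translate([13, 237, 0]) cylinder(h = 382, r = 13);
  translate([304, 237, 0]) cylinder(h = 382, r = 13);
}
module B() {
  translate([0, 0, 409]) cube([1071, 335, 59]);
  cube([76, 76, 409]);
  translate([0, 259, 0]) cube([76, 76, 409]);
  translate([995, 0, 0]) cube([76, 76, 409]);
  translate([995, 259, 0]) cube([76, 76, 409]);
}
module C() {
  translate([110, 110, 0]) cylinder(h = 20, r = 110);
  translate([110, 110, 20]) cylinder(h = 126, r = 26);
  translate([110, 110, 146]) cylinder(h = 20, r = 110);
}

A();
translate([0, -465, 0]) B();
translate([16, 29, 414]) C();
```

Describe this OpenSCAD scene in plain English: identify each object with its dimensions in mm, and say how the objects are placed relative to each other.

A is a simple wooden stool: a rectangular seat 317 mm (x) by 250 mm (y), 32 mm thick, top face at z = 414 mm, on four round legs, each 26 mm in diameter. The legs rest on z = 0, each leg's axis is inset half a diameter from the nearest pair of seat edges (so the leg's bounding box is flush with the corner).

B is a bench: a 1071×335 mm seat slab, 59 mm thick, top at z = 468 mm, on four 76×76 mm square legs flush with the seat corners and standing on z = 0.

C is a spool: two coaxial disc flanges of radius 110 mm and thickness 20 mm, joined by a core cylinder of radius 26 mm and height 126 mm. The lower flange rests on z = 0 and the three cylinders share a vertical axis.

The bench is on the floor beside the stool on its −y side. The spool is on top of the stool.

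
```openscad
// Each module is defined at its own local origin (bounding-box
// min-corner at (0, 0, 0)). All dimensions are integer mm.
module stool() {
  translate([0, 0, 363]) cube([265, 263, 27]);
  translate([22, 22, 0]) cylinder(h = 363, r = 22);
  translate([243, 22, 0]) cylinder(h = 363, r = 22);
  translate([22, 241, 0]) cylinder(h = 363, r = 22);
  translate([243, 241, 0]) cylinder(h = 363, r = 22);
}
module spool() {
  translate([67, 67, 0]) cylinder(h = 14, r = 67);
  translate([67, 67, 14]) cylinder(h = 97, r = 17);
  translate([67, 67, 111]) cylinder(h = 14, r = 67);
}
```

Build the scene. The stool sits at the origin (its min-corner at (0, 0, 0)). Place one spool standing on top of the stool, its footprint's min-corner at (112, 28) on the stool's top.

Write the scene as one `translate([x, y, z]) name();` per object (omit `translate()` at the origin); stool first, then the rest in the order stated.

stool();
translate([112, 28, 390]) spool();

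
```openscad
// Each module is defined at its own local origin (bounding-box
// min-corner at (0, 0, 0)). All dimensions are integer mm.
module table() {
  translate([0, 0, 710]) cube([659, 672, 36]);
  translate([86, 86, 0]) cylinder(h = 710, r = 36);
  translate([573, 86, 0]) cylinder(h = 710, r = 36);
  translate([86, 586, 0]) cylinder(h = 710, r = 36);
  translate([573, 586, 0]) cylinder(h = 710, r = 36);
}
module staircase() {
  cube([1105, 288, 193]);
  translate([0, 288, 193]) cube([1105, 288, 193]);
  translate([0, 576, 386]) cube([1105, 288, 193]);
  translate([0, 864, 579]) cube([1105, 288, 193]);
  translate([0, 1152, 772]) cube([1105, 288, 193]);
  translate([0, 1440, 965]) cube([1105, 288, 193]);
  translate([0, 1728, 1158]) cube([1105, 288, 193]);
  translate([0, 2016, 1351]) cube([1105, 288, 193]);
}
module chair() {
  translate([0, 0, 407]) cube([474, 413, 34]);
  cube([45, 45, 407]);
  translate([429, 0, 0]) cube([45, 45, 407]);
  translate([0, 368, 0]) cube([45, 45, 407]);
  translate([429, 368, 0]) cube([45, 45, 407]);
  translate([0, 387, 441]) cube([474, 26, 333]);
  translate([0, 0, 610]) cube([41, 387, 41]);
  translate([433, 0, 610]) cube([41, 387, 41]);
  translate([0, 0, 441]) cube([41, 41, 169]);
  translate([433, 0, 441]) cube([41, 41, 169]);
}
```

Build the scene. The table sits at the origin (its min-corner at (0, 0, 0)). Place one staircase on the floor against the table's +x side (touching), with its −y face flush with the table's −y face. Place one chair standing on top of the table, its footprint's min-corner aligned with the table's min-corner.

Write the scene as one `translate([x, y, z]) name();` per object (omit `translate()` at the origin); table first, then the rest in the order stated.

table();
translate([659, 0, 0]) staircase();
translate([0, 0, 746]) chair();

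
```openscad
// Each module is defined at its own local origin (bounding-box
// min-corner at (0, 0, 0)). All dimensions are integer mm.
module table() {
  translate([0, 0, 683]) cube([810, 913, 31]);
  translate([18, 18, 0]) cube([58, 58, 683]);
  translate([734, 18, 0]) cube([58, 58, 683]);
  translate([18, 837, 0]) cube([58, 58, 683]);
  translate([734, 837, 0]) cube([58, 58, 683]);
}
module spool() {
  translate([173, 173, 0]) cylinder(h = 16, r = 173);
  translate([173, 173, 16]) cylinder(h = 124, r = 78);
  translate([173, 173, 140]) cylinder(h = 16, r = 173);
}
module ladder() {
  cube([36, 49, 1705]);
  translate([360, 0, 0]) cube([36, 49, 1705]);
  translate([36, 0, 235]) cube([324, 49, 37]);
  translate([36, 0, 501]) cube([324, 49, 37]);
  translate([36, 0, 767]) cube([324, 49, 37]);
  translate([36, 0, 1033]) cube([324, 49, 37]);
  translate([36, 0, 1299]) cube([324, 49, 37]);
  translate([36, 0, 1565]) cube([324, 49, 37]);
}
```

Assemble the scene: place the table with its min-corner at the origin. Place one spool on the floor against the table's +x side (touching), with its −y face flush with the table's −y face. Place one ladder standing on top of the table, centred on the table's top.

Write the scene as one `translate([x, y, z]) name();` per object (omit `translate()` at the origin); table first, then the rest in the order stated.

table();
translate([810, 0, 0]) spool();
translate([207, 432, 714]) ladder();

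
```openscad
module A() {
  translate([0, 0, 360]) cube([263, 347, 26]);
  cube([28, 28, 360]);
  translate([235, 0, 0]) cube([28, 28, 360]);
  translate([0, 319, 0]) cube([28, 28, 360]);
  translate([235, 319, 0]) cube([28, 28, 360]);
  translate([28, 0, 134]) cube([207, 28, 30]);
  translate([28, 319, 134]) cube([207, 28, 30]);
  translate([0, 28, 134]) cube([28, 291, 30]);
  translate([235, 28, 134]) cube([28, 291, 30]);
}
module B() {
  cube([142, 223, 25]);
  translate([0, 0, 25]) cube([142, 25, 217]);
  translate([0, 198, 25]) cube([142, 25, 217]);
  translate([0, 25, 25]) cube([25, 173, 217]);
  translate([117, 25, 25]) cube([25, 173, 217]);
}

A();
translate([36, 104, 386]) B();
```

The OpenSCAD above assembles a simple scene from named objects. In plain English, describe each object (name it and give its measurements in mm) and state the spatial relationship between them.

A is a four-legged stool. The seat is a 263×347×26 mm slab whose top surface is at z = 386 mm; four square legs, each 28×28 mm in cross-section, run from the floor (z = 0) to the underside of the seat, each flush with a corner of the seat. Four stretchers, 28 mm wide and 30 mm tall, connect adjacent legs with their undersides at z = 134 mm, each running between the inner faces of the legs it joins and aligned with the legs' outer faces on the other axis.

B is an open storage box with external size 142×223×242 mm and wall thickness 25 mm (the base is also 25 mm thick). The base covers the whole footprint; the four walls stand on the base, with the y-facing walls full-width and the x-facing walls fitting between their inner faces.

The open box is on top of the stool.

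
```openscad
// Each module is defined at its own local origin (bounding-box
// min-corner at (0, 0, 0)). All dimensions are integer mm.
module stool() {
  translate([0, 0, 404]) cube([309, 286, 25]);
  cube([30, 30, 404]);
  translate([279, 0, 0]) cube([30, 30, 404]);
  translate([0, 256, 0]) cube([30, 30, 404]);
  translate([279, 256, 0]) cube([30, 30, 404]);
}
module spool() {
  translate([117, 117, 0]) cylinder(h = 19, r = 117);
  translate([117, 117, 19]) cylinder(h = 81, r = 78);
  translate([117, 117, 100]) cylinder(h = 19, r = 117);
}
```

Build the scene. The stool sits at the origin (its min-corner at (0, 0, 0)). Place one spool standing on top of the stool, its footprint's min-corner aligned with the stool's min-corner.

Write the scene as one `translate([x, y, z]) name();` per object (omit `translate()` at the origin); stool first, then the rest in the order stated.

stool();
translate([0, 0, 429]) spool();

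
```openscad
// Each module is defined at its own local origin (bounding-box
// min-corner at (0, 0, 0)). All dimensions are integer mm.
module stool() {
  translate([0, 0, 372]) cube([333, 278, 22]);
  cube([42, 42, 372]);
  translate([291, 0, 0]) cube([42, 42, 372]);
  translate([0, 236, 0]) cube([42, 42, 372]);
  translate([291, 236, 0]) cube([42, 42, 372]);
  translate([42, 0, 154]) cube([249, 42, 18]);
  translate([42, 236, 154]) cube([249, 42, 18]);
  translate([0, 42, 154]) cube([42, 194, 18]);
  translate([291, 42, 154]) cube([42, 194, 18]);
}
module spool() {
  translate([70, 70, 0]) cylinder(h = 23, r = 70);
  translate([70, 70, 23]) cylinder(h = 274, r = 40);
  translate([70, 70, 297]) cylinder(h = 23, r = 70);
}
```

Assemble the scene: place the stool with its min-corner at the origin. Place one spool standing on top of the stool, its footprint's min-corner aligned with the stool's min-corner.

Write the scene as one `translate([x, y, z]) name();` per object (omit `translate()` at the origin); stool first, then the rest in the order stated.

stool();
translate([0, 0, 394]) spool();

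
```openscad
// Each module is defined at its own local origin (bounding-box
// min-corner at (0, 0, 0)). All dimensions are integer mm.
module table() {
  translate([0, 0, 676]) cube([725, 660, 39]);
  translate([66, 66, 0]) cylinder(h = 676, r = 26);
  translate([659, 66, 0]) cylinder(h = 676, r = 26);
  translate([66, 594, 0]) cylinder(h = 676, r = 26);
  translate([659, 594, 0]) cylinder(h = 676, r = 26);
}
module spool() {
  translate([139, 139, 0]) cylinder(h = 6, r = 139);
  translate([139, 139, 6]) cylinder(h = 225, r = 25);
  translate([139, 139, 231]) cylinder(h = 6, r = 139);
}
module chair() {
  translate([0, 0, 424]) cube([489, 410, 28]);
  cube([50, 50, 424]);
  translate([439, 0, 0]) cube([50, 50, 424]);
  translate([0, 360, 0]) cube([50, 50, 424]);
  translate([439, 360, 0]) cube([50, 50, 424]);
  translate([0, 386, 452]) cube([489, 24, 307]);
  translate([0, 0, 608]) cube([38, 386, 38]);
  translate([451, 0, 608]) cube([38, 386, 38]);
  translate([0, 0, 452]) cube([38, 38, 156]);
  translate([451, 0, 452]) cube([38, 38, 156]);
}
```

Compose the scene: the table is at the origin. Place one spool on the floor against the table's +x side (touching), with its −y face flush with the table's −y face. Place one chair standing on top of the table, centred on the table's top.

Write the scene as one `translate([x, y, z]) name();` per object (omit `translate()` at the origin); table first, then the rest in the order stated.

table();
translate([725, 0, 0]) spool();
translate([118, 125, 715]) chair();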